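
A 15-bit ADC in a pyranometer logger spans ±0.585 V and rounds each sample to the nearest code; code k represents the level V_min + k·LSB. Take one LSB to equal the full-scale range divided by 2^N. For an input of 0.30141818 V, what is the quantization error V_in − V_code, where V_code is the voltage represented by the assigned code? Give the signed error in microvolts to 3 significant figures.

Full-scale range = 0.585 V − (-0.585 V) = 1.17 V. LSB = 1.17 V / 2^15 ≈ 35.71 µV.
(0.30141818 − (-0.585)) / LSB = 0.88641818 × 32768/1.17 = 24825.7700. Nearest integer: k = 24826.
Reconstructed level: -0.585 + 24826 × 1.17/32768 V = 0.30142639160 V.
e = 0.30141818 − (0.30142639160) = −8.21 µV.

−8.21 µV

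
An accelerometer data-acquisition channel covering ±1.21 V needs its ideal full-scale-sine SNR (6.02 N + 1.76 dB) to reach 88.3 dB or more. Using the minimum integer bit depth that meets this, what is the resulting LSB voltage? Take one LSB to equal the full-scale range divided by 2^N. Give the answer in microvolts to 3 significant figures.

73.9 µV

The full-scale span is 1.21 − (-1.21) = 2.42 V.
Required N = ⌈(88.3 − 1.76)/6.02⌉ = ⌈14.375⌉ = 15.
LSB = 2.42 V ÷ 2^15 = 2.42/32768 V = 73.9 µV.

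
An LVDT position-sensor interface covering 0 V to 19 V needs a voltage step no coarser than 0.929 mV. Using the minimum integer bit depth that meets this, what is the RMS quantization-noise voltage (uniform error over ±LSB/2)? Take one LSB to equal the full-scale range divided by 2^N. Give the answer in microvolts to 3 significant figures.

V_FS = 19 V.
Need 2^N ≥ 19 V / 0.929 mV = 20450 → N_min = 15.
LSB = 19 V ÷ 2^15 = 19/32768 V = 0.57983 mV.
RMS noise = LSB/√12 = 167 µV.

167 µV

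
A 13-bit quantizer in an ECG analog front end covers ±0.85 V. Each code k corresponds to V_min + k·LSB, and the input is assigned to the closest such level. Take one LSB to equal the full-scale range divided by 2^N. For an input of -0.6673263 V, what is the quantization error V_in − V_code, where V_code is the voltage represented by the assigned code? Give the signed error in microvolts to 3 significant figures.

Span: 0.85 V − (-0.85 V) = 1.7 V. LSB = 1.7 V / 2^13 ≈ 207.5 µV.
Position in LSBs: (-0.6673263 − (-0.85)) × 8192/1.7 = 880.2723; rounding gives k = 880.
V_code = V_min + k × range/2^13 = -0.85 + 880 × 1.7/8192 = -0.6673828125 V.
e = -0.6673263 − (-0.6673828125) = +56.5 µV.

+56.5 µV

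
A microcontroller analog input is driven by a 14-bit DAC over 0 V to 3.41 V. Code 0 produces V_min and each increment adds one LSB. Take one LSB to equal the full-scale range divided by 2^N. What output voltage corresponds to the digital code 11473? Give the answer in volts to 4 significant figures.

2.388 V

V_FS = 3.41 V. LSB = 3.41 V / 2^14.
V_out = V_min + code × LSB = 0 V + 11473 × 3.41 V / 16384
      = 0 + 2.38787 = 2.38787 V.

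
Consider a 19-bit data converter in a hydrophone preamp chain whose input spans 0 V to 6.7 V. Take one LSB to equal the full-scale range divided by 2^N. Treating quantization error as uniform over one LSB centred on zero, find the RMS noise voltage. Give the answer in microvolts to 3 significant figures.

3.69 µV

Full-scale range = 6.7 V.
LSB = 6.7 V / 2^19 = 12.779 µV.
For a uniform distribution on [−LSB/2, +LSB/2], V_rms = LSB/√12 = 12.779 µV/3.4641 = 3.69 µV.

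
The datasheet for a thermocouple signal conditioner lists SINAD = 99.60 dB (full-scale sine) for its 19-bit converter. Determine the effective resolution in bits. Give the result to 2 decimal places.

ENOB = (SINAD − 1.76) / 6.02 = (99.60 − 1.76) / 6.02 = 97.84 / 6.02 = 16.2525.

16.25 bits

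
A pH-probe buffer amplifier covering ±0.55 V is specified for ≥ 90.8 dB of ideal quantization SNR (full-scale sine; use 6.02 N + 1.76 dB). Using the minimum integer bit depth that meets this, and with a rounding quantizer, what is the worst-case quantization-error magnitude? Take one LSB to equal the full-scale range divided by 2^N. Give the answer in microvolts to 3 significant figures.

Full-scale range = 0.55 V − (-0.55 V) = 1.1 V.
Required N = ⌈(90.8 − 1.76)/6.02⌉ = ⌈14.791⌉ = 15.
Step size = 1.1/32768 V = 33.569 µV.
Half an LSB is 16.8 µV.

16.8 µV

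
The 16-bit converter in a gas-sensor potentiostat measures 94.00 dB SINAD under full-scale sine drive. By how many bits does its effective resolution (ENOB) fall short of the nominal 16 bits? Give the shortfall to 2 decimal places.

Effective bits = (94.00 − 1.76)/6.02 = 15.3223.
Shortfall = 16 − 15.3223 = 0.6777 bits.

0.68 bits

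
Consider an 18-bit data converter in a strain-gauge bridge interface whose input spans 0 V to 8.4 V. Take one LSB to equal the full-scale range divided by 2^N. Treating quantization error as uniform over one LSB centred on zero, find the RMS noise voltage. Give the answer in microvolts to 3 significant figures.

9.25 µV

Range is 8.4 V.
LSB = 8.4 V ÷ 2^18 = 8.4/262144 V = 32.043 µV.
V_rms = LSB/√12 = 32.043 µV / √12 = 9.25 µV.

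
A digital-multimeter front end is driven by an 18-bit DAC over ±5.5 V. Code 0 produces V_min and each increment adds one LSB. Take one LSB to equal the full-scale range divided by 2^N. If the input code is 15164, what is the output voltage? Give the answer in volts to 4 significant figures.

Range = 5.5 − (-5.5) = 11 V. LSB = 11 V / 2^18.
Output = V_min + (15164/262144) × range = -5.5 + 0.0578461 × 11 V
      = -5.5 V + 0.636307 V = -4.86369 V.

-4.864 V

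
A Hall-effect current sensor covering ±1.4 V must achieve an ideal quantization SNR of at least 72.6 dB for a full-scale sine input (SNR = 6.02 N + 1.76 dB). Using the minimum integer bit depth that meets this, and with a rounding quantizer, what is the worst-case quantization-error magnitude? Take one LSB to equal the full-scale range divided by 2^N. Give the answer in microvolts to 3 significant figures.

The full-scale span is 1.4 − (-1.4) = 2.8 V.
Required N = ⌈(72.6 − 1.76)/6.02⌉ = ⌈11.767⌉ = 12.
One LSB is 2.8 V / 4096 = 0.68359 mV.
Max error for round-to-nearest is LSB/2 = 342 µV.

342 µV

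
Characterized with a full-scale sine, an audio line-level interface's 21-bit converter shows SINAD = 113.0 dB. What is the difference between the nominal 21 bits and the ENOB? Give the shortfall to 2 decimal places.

2.52 bits

Effective bits = (113.0 − 1.76)/6.02 = 18.4784.
Shortfall = 21 − 18.4784 = 2.5216 bits.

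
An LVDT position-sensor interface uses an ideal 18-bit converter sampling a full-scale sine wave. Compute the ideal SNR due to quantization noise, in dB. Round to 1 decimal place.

SNR = 6.02·18 + 1.76 = 110.12 dB.

110.1 dB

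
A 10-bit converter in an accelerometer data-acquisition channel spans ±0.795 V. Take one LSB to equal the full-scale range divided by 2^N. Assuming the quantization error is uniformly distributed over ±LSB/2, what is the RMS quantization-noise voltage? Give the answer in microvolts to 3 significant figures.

Full-scale range = 0.795 V − (-0.795 V) = 1.59 V.
One LSB is 1.59 V / 1024 = 1.5527 mV.
V_rms = LSB/√12 = 1.5527 mV / √12 = 448 µV.

448 µV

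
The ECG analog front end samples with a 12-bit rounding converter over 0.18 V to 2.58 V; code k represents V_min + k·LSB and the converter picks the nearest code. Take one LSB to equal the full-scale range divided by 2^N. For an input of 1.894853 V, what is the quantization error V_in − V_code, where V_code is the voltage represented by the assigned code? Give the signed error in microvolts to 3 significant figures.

−186 µV

The full-scale span is 2.58 − (0.18) = 2.4 V. LSB = 2.4 V / 2^12 ≈ 0.5859 mV.
(1.894853 − (0.18)) / LSB = 1.714853 × 4096/2.4 = 2926.6825. Nearest integer: k = 2927.
Reconstructed level: 0.18 + 2927 × 2.4/4096 V = 1.895039063 V.
Error = V_in − V_code = 1.894853 − (1.895039063) = −186 µV.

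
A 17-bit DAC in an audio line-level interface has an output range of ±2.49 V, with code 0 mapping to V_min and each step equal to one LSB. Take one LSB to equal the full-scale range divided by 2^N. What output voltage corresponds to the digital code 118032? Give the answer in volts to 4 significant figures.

1.995 V

Span: 2.49 V − (-2.49 V) = 4.98 V. LSB = 4.98 V / 2^17.
V_out = V_min + code × LSB = -2.49 V + 118032 × 4.98 V / 131072
      = -2.49 + 4.48455 = 1.99455 V.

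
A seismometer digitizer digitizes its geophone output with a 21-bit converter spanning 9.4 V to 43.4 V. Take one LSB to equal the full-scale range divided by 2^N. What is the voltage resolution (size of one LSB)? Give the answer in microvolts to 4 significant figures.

Span: 43.4 V − (9.4 V) = 34 V.
Number of codes = 2^21 = 2097152.
One LSB is 34 V / 2097152 = 16.21 µV.

16.21 µV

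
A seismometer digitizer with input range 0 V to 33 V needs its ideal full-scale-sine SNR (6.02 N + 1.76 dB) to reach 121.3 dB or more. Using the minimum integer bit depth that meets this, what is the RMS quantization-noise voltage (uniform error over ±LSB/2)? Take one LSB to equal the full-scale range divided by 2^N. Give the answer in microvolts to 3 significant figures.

Span = 33 V.
N ≥ (121.3 − 1.76)/6.02 = 19.857 → N_min = 20.
LSB = 33 V ÷ 2^20 = 33/1048576 V = 31.471 µV.
RMS noise = LSB/√12 = 9.08 µV.

9.08 µV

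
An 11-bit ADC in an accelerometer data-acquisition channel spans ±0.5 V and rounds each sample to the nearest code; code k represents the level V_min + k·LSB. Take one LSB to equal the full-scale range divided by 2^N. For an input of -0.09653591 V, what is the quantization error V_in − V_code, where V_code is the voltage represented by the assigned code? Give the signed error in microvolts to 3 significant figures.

Range = 0.5 − (-0.5) = 1 V. LSB = 1 V / 2^11 ≈ 488.3 µV.
(-0.09653591 − (-0.5)) / LSB = 0.40346409 × 2048/1 = 826.2945. Nearest integer: k = 826.
V_code = -0.5 + (826/2048) × 1 = -0.09667968750 V.
V_in − V_code = -0.09653591 − (-0.09667968750) = +144 µV.

+144 µV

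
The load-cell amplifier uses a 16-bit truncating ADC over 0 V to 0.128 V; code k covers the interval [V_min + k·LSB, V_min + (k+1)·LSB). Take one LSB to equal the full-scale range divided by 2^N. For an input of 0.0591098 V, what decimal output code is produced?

Span = 0.128 V. LSB = 0.128 V / 2^16 ≈ 1.953 µV.
V_in − V_min = 0.0591098 − (0) = 0.0591098 V.
Divide by LSB: 0.0591098 × 65536/0.128 = 30264.2176.
Truncating gives code 30264.

30264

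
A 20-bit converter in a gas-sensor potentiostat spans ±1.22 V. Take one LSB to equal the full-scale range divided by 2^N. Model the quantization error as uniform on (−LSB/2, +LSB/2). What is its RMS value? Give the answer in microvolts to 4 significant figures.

Full-scale range = 1.22 V − (-1.22 V) = 2.44 V.
Step size = 2.44/1048576 V = 2.32697 µV.
RMS of a uniform error over width LSB is LSB/√12 = 0.6717 µV.

0.6717 µV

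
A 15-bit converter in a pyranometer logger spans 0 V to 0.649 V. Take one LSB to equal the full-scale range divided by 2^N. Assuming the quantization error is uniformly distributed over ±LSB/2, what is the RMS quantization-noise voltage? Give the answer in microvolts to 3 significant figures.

5.72 µV

Span = 0.649 V.
Step size = 0.649/32768 V = 19.806 µV.
For a uniform distribution on [−LSB/2, +LSB/2], V_rms = LSB/√12 = 19.806 µV/3.4641 = 5.72 µV.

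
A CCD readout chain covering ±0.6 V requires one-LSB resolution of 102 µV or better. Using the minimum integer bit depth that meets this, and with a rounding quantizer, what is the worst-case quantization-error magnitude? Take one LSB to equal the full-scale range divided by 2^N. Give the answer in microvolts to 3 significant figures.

Span: 0.6 V − (-0.6 V) = 1.2 V.
1.2 V / 102 µV = 11760. Since 2^13 = 8192 and 2^14 = 16384, N = 14.
Step size = 1.2/16384 V = 73.242 µV.
Half an LSB is 36.6 µV.

36.6 µV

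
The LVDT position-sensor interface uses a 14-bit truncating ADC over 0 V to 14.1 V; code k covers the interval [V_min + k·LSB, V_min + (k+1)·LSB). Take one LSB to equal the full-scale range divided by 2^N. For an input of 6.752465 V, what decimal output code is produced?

7846

V_FS = 14.1 V. LSB = 14.1 V / 2^14 ≈ 0.8606 mV.
(V_in − V_min) × 2^14/range = (6.752465 − (0)) × 16384/14.1 = 7846.269.
Floor → code = 7846.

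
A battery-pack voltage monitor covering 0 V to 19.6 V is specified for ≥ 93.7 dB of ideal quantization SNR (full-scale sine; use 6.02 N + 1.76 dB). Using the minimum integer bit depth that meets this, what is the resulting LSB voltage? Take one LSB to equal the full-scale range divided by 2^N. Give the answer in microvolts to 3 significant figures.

Full-scale range = 19.6 V.
Solving 6.02 N ≥ 93.7 − 1.76: N ≥ 15.272. Round up → N = 16.
Step size = 19.6/65536 V = 299 µV.

299 µV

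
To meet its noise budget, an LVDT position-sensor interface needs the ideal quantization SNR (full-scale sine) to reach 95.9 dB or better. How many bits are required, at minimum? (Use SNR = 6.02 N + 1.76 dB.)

6.02 N + 1.76 ≥ 95.9 gives N ≥ 15.638, so the minimum integer is 16.

16 bits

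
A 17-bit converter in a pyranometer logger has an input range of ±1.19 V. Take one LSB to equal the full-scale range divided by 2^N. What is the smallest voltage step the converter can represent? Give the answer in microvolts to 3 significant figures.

Full-scale range = 1.19 V − (-1.19 V) = 2.38 V.
2^17 = 131072 levels.
One LSB is 2.38 V / 131072 = 18.2 µV.

18.2 µV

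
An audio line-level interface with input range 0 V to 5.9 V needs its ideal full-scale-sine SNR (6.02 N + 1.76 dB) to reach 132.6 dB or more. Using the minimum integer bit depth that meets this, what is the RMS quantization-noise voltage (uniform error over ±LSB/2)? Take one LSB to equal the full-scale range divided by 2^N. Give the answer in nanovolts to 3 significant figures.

406 nV

Range is 5.9 V.
Required N = ⌈(132.6 − 1.76)/6.02⌉ = ⌈21.734⌉ = 22.
LSB = 5.9 V ÷ 2^22 = 5.9/4194304 V = 1.4067 µV.
RMS noise = LSB/√12 = 406 nV.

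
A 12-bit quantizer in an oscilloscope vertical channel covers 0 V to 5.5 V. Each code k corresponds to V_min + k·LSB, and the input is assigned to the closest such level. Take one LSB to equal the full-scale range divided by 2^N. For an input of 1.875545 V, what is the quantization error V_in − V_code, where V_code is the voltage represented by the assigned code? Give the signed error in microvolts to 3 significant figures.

−309 µV

V_FS = 5.5 V. LSB = 5.5 V / 2^12 ≈ 1.343 mV.
Position in LSBs: (1.875545 − (0)) × 4096/5.5 = 1396.7695; rounding gives k = 1397.
V_code = 0 + (1397/4096) × 5.5 = 1.875854492 V.
Error = V_in − V_code = 1.875545 − (1.875854492) = −309 µV.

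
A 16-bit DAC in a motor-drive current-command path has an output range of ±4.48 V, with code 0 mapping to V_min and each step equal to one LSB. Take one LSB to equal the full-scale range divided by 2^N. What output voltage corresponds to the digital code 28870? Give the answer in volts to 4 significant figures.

-0.5329 V

Full-scale range = 4.48 V − (-4.48 V) = 8.96 V. LSB = 8.96 V / 2^16.
V_out = -4.48 + 28870 × (8.96/65536) V
      = -4.48 V + 3.94707 V = -0.532930 V.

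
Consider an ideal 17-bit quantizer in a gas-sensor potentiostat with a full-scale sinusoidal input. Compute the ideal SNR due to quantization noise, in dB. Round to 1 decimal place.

For an ideal N-bit converter with full-scale sine input, SNR = 6.02 N + 1.76 dB. SNR = 6.02 × 17 + 1.76 = 102.34 + 1.76 = 104.10 dB.

104.1 dB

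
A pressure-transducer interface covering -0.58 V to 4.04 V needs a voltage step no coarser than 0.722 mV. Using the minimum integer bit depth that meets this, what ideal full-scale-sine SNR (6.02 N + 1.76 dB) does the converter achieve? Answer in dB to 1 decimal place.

80.0 dB

Span: 4.04 V − (-0.58 V) = 4.62 V.
Levels needed ≥ 4.62/0.722 mV = 6399. 2^13 = 8192 suffices, so N_min = 13.
Ideal SNR at N = 13: 6.02·13 + 1.76 = 80.0 dB.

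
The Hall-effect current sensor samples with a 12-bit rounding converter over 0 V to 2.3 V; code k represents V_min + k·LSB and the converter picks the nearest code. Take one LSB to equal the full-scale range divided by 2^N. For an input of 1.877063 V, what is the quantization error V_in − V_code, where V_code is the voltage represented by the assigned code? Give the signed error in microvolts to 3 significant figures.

−110 µV

Full-scale range = 2.3 V. LSB = 2.3 V / 2^12 ≈ 0.5615 mV.
Position in LSBs: (1.877063 − (0)) × 4096/2.3 = 3342.8044; rounding gives k = 3343.
V_code = 0 + (3343/4096) × 2.3 = 1.877172852 V.
Error = V_in − V_code = 1.877063 − (1.877172852) = −110 µV.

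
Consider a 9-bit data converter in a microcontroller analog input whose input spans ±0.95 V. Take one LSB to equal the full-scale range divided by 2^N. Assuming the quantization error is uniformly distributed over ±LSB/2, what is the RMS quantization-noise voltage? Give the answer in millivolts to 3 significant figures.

Range = 0.95 − (-0.95) = 1.9 V.
Step size = 1.9/512 V = 3.7109 mV.
σ_q = LSB/√12 = 3.7109 mV/3.4641 = 1.07 mV.

1.07 mV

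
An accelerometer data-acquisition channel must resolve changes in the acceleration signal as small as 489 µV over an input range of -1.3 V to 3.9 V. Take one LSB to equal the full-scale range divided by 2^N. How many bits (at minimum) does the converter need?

Full-scale range = 3.9 V − (-1.3 V) = 5.2 V.
Levels needed ≥ 5.2/489 µV = 10630. 2^14 = 16384 suffices, so N_min = 14.

14 bits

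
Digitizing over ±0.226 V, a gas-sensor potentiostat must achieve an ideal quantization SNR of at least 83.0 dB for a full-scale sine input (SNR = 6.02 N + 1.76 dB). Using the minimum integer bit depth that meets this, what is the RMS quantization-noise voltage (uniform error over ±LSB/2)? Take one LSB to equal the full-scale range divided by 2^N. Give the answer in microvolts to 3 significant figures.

7.96 µV

The full-scale span is 0.226 − (-0.226) = 0.452 V.
6.02 N + 1.76 ≥ 83.0 gives N ≥ 13.495, so the minimum integer is 14.
One LSB is 0.452 V / 16384 = 27.588 µV.
V_rms = LSB/√12 = 7.96 µV.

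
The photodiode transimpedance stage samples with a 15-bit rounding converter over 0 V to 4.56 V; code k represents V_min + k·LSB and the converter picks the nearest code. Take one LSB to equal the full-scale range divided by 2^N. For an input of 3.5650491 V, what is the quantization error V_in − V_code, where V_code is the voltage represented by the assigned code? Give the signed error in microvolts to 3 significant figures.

Range is 4.56 V. LSB = 4.56 V / 2^15 ≈ 139.2 µV.
(3.5650491 − (0)) / LSB = 3.5650491 × 32768/4.56 = 25618.3177. Nearest integer: k = 25618.
V_code = V_min + k × range/2^15 = 0 + 25618 × 4.56/32768 = 3.5650048828 V.
e = 3.5650491 − (3.5650048828) = +44.2 µV.

+44.2 µV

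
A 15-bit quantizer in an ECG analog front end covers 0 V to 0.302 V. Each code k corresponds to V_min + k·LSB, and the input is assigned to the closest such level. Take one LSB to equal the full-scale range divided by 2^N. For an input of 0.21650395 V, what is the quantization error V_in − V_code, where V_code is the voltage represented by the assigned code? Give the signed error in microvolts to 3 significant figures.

+3.64 µV

V_FS = 0.302 V. LSB = 0.302 V / 2^15 ≈ 9.216 µV.
(V_in − V_min)/LSB = (0.21650395 − (0)) × 32768/0.302 = 23491.3955 → nearest code k = 23491.
Reconstructed level: 0 + 23491 × 0.302/32768 V = 0.21650030518 V.
V_in − V_code = 0.21650395 − (0.21650030518) = +3.64 µV.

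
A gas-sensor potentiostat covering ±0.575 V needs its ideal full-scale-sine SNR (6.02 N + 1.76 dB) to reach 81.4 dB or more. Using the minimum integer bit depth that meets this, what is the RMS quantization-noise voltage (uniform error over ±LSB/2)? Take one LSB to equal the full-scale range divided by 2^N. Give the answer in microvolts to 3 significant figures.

Span: 0.575 V − (-0.575 V) = 1.15 V.
N ≥ (81.4 − 1.76)/6.02 = 13.229 → N_min = 14.
Step size = 1.15/16384 V = 70.190 µV.
V_rms = LSB/√12 = 20.3 µV.

20.3 µV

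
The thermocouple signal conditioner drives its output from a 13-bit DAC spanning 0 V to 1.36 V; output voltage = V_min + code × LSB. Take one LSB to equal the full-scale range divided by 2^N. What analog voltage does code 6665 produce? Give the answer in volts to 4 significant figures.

Span = 1.36 V. LSB = 1.36 V / 2^13.
V_out = V_min + code × LSB = 0 V + 6665 × 1.36 V / 8192
      = 0 + 1.10649 = 1.10649 V.

1.106 V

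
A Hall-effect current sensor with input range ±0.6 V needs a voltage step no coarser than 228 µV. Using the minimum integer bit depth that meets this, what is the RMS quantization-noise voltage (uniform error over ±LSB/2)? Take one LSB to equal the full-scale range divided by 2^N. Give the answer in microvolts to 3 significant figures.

42.3 µV

Span: 0.6 V − (-0.6 V) = 1.2 V.
1.2 V / 228 µV = 5263. Since 2^12 = 4096 and 2^13 = 8192, N = 13.
One LSB is 1.2 V / 8192 = 146.48 µV.
RMS noise = LSB/√12 = 42.3 µV.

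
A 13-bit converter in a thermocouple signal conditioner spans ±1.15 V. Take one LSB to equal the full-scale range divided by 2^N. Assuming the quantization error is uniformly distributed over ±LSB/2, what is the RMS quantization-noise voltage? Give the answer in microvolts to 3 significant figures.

81.0 µV

Range = 1.15 − (-1.15) = 2.3 V.
LSB = 2.3 V ÷ 2^13 = 2.3/8192 V = 280.76 µV.
For a uniform distribution on [−LSB/2, +LSB/2], V_rms = LSB/√12 = 280.76 µV/3.4641 = 81.0 µV.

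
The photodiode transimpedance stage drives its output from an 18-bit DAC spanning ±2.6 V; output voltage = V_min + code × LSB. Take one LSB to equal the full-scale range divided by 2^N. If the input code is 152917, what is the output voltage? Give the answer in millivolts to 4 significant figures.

The full-scale span is 2.6 − (-2.6) = 5.2 V. LSB = 5.2 V / 2^18.
V_out = -2.6 + 152917 × (5.2/262144) V
      = -2.6 + 3.03333 = 0.433327 V.

433.3 mV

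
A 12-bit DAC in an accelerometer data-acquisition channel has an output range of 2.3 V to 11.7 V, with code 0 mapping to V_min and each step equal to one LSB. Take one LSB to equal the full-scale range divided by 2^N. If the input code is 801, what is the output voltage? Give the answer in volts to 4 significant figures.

The full-scale span is 11.7 − (2.3) = 9.4 V. LSB = 9.4 V / 2^12.
V_out = 2.3 + 801 × (9.4/4096) V
      = 2.3 V + 1.83823 V = 4.13823 V.

4.138 V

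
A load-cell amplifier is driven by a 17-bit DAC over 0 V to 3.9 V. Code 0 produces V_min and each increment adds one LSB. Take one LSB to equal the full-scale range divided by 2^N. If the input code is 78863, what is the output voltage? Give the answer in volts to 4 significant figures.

2.347 V

Span = 3.9 V. LSB = 3.9 V / 2^17.
V_out = V_min + code × LSB = 0 V + 78863 × 3.9 V / 131072
      = 0 V + 2.34654 V = 2.34654 V.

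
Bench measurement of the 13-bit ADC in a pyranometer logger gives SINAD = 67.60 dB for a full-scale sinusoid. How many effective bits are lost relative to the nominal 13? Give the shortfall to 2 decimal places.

N_eff = (67.60 − 1.76)/6.02 = 10.9369 bits.
Shortfall = 13 − 10.9369 = 2.0631 bits.

2.06 bits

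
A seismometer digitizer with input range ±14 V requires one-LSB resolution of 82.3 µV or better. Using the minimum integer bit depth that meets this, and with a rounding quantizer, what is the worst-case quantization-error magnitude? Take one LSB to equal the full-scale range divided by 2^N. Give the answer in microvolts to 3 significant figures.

26.7 µV

Full-scale range = 14 V − (-14 V) = 28 V.
28 V / 82.3 µV = 340200. Since 2^18 = 262144 and 2^19 = 524288, N = 19.
LSB = 28 V / 2^19 = 53.406 µV.
Max error for round-to-nearest is LSB/2 = 26.7 µV.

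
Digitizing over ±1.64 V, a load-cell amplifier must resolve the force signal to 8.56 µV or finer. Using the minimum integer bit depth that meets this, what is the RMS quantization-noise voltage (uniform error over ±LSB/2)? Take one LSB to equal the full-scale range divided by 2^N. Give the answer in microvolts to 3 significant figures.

The full-scale span is 1.64 − (-1.64) = 3.28 V.
Need 2^N ≥ 3.28 V / 8.56 µV = 383200 → N_min = 19.
LSB = 3.28 V ÷ 2^19 = 3.28/524288 V = 6.2561 µV.
V_rms = LSB/√12 = 1.81 µV.

1.81 µV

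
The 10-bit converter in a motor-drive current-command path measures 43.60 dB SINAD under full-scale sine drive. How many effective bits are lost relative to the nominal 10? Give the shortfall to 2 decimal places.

3.05 bits

N_eff = (43.60 − 1.76)/6.02 = 6.9502 bits.
Lost resolution: 10 − 6.9502 = 3.0498 bits.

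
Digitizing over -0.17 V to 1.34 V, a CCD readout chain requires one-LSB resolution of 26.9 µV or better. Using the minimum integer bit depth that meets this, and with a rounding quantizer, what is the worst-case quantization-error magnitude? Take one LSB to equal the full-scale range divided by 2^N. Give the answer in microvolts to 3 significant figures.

Span: 1.34 V − (-0.17 V) = 1.51 V.
Need 2^N ≥ 1.51 V / 26.9 µV = 56130 → N_min = 16.
Step size = 1.51/65536 V = 23.041 µV.
Max error for round-to-nearest is LSB/2 = 11.5 µV.

11.5 µV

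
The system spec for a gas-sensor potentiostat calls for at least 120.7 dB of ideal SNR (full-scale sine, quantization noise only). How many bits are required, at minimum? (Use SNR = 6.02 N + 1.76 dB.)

20 bits

Required N = ⌈(120.7 − 1.76)/6.02⌉ = ⌈19.757⌉ = 20.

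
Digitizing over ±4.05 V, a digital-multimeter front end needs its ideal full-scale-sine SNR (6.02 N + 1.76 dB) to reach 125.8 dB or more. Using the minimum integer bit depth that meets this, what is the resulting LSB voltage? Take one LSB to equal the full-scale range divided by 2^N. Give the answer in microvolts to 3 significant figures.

3.86 µV

Full-scale range = 4.05 V − (-4.05 V) = 8.1 V.
6.02 N + 1.76 ≥ 125.8 gives N ≥ 20.605, so the minimum integer is 21.
One LSB is 8.1 V / 2097152 = 3.86 µV.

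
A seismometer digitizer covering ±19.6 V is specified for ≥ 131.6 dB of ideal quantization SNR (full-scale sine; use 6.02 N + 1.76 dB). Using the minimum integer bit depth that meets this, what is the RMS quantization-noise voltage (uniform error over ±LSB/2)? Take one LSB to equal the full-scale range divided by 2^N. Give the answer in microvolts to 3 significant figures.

2.70 µV

Span: 19.6 V − (-19.6 V) = 39.2 V.
6.02 N + 1.76 ≥ 131.6 gives N ≥ 21.568, so the minimum integer is 22.
One LSB is 39.2 V / 4194304 = 9.3460 µV.
RMS noise = LSB/√12 = 2.70 µV.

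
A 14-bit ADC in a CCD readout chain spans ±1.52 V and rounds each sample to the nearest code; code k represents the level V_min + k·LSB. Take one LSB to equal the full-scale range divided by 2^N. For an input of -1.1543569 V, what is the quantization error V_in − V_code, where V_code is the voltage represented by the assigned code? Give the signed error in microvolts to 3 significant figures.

Full-scale range = 1.52 V − (-1.52 V) = 3.04 V. LSB = 3.04 V / 2^14 ≈ 185.5 µV.
(-1.1543569 − (-1.52)) / LSB = 0.3656431 × 16384/3.04 = 1970.6239. Nearest integer: k = 1971.
V_code = V_min + k × range/2^14 = -1.52 + 1971 × 3.04/16384 = -1.1542871094 V.
Error = V_in − V_code = -1.1543569 − (-1.1542871094) = −69.8 µV.

−69.8 µV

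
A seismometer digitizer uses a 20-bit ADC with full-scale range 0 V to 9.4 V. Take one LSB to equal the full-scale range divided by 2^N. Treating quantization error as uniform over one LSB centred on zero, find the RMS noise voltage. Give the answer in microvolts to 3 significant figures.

2.59 µV

Full-scale range = 9.4 V.
Step size = 9.4/1048576 V = 8.9645 µV.
V_rms = LSB/√12 = 8.9645 µV / √12 = 2.59 µV.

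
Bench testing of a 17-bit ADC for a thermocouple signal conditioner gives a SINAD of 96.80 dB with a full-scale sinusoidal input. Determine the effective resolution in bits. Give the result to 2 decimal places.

15.79 bits

ENOB = (SINAD − 1.76) / 6.02 = (96.80 − 1.76) / 6.02 = 95.04 / 6.02 = 15.7874.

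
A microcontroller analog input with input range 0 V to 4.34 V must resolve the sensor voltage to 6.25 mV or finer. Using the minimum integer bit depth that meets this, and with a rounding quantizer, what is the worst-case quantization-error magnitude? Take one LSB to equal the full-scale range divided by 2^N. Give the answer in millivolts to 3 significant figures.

2.12 mV

V_FS = 4.34 V.
Levels needed ≥ 4.34/6.25 mV = 694.4. 2^10 = 1024 suffices, so N_min = 10.
LSB = 4.34 V ÷ 2^10 = 4.34/1024 V = 4.2383 mV.
|e|_max = LSB/2 = 2.12 mV.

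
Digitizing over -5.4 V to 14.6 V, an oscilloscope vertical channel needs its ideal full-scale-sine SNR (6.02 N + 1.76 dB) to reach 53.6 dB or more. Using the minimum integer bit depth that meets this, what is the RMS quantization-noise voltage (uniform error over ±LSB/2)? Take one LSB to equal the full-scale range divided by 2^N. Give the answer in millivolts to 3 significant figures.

11.3 mV

The full-scale span is 14.6 − (-5.4) = 20 V.
Required N = ⌈(53.6 − 1.76)/6.02⌉ = ⌈8.611⌉ = 9.
One LSB is 20 V / 512 = 39.063 mV.
σ_q = LSB/√12 = 39.063 mV/3.4641 = 11.3 mV.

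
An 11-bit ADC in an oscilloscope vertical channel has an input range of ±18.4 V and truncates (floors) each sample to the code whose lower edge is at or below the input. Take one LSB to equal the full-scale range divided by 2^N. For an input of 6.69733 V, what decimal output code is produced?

1396

The full-scale span is 18.4 − (-18.4) = 36.8 V. LSB = 36.8 V / 2^11 ≈ 17.97 mV.
V_in − V_min = 6.69733 − (-18.4) = 25.09733 V.
Divide by LSB: 25.09733 × 2048/36.8 = 1396.7210.
Truncating gives code 1396.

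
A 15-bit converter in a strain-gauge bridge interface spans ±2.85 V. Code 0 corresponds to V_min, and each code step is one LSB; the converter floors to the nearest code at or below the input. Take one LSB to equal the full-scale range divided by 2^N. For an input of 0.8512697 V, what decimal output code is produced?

21277

Range = 2.85 − (-2.85) = 5.7 V. LSB = 5.7 V / 2^15 ≈ 174.0 µV.
(V_in − V_min) × 2^15/range = (0.8512697 − (-2.85)) × 32768/5.7 = 21277.755.
Floor → code = 21277.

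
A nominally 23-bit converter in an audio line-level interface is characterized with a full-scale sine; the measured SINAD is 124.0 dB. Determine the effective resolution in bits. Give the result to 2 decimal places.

ENOB = (124.0 − 1.76)/6.02 = 20.3056 bits.

20.31 bits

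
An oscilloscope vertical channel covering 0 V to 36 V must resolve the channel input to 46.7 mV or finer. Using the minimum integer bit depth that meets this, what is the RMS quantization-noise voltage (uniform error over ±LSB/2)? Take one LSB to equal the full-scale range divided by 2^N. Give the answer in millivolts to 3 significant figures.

10.1 mV

Span = 36 V.
Levels needed ≥ 36/46.7 mV = 770.9. 2^10 = 1024 suffices, so N_min = 10.
One LSB is 36 V / 1024 = 35.156 mV.
σ_q = LSB/√12 = 35.156 mV/3.4641 = 10.1 mV.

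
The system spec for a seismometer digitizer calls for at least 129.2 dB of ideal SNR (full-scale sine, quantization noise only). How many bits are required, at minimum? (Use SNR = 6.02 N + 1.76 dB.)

22 bits

6.02 N + 1.76 ≥ 129.2 gives N ≥ 21.169, so the minimum integer is 22.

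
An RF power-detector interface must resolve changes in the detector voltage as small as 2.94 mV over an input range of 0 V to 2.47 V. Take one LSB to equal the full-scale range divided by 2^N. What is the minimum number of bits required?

10 bits

Full-scale range = 2.47 V.
Levels needed ≥ 2.47/2.94 mV = 840.1. 2^10 = 1024 suffices, so N_min = 10.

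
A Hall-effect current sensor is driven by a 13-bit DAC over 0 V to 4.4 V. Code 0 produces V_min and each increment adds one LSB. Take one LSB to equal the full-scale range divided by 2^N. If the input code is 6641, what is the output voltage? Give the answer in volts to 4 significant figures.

3.567 V

Span = 4.4 V. LSB = 4.4 V / 2^13.
V_out = 0 + 6641 × (4.4/8192) V
      = 0 + 3.56694 = 3.56694 V.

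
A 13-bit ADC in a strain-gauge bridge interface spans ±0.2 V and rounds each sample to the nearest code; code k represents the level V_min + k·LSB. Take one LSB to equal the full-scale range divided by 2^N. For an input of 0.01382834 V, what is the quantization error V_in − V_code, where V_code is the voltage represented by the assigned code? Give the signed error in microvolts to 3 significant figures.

+9.98 µV

Span: 0.2 V − (-0.2 V) = 0.4 V. LSB = 0.4 V / 2^13 ≈ 48.83 µV.
Position in LSBs: (0.01382834 − (-0.2)) × 8192/0.4 = 4379.2044; rounding gives k = 4379.
V_code = -0.2 + (4379/8192) × 0.4 = 0.01381835938 V.
V_in − V_code = 0.01382834 − (0.01381835938) = +9.98 µV.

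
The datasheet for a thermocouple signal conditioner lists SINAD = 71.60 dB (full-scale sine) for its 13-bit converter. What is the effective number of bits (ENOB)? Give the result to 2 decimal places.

ENOB = (71.60 − 1.76)/6.02 = 11.6013 bits.

11.60 bits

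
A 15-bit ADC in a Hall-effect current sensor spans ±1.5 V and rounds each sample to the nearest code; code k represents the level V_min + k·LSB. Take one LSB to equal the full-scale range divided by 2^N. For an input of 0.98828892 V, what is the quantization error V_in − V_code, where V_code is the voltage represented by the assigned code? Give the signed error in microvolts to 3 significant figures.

−22.8 µV

Full-scale range = 1.5 V − (-1.5 V) = 3 V. LSB = 3 V / 2^15 ≈ 91.55 µV.
(0.98828892 − (-1.5)) / LSB = 2.48828892 × 32768/3 = 27178.7504. Nearest integer: k = 27179.
Reconstructed level: -1.5 + 27179 × 3/32768 V = 0.98831176758 V.
e = 0.98828892 − (0.98831176758) = −22.8 µV.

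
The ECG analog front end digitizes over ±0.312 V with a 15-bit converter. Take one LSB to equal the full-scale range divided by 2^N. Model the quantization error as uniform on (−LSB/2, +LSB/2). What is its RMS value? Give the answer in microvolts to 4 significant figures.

5.497 µV

Range = 0.312 − (-0.312) = 0.624 V.
One LSB is 0.624 V / 32768 = 19.0430 µV.
σ_q = LSB/√12 = 19.0430 µV/3.4641 = 5.497 µV.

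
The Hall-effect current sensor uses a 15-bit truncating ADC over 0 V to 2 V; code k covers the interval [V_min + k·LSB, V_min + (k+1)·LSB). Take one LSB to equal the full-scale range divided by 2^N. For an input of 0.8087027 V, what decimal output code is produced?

Full-scale range = 2 V. LSB = 2 V / 2^15 ≈ 61.04 µV.
(V_in − V_min) × 2^15/range = (0.8087027 − (0)) × 32768/2 = 13249.785.
Floor → code = 13249.

13249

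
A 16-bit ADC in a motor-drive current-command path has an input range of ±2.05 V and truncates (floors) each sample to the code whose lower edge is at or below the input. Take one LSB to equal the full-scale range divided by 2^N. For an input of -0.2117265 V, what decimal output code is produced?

The full-scale span is 2.05 − (-2.05) = 4.1 V. LSB = 4.1 V / 2^16 ≈ 62.56 µV.
code = ⌊(V_in − V_min)/LSB⌋ = ⌊(V_in − V_min) × 2^16 / range⌋
     = ⌊(-0.2117265 − (-2.05)) × 65536 / 4.1⌋ = ⌊1.8382735 × 65536/4.1⌋
     = ⌊29383.681⌋ = 29383.

29383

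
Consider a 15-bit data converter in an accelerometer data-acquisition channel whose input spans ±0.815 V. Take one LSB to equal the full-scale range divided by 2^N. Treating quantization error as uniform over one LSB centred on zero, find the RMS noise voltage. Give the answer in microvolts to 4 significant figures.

14.36 µV

Full-scale range = 0.815 V − (-0.815 V) = 1.63 V.
LSB = 1.63 V ÷ 2^15 = 1.63/32768 V = 49.7437 µV.
V_rms = LSB/√12 = 49.7437 µV / √12 = 14.36 µV.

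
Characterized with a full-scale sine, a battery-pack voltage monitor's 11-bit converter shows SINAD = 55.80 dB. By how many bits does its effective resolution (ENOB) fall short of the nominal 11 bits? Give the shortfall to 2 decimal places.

ENOB = (SINAD − 1.76)/6.02 = (55.80 − 1.76)/6.02 = 8.9767 bits.
11 − 8.9767 = 2.02 bits below nominal.

2.02 bits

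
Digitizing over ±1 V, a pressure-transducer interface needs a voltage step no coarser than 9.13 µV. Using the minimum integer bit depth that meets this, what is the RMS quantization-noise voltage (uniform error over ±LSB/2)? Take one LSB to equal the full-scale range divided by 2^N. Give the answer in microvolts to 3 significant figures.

2.20 µV

Range = 1 − (-1) = 2 V.
Required number of levels: 2/9.13 µV = 219060; smallest N with 2^N ≥ that is 18.
LSB = 2 V / 2^18 = 7.6294 µV.
RMS noise = LSB/√12 = 2.20 µV.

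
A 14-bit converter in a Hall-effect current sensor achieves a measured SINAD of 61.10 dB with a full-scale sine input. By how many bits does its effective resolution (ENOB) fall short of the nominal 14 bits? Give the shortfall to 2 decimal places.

Effective bits = (61.10 − 1.76)/6.02 = 9.8571.
Lost resolution: 14 − 9.8571 = 4.1429 bits.

4.14 bits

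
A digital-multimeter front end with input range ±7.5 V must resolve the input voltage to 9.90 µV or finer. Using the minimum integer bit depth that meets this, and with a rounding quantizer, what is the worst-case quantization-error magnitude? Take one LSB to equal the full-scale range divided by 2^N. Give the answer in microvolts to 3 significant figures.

3.58 µV

Span: 7.5 V − (-7.5 V) = 15 V.
Levels needed ≥ 15/9.90 µV = 1.515e6. 2^21 = 2097152 suffices, so N_min = 21.
One LSB is 15 V / 2097152 = 7.1526 µV.
|e|_max = LSB/2 = 3.58 µV.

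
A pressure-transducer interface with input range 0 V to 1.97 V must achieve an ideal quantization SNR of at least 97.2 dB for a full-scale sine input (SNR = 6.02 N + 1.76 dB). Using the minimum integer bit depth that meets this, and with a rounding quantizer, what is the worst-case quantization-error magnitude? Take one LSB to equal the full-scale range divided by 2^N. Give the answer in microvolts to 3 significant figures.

15.0 µV

Span = 1.97 V.
Required N = ⌈(97.2 − 1.76)/6.02⌉ = ⌈15.854⌉ = 16.
LSB = 1.97 V ÷ 2^16 = 1.97/65536 V = 30.060 µV.
|e|_max = LSB/2 = 15.0 µV.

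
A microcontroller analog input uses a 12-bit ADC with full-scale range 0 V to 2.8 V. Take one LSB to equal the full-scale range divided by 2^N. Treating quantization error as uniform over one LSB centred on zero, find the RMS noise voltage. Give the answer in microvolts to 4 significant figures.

Range is 2.8 V.
LSB = 2.8 V / 2^12 = 0.683594 mV.
V_rms = LSB/√12 = 0.683594 mV / √12 = 197.3 µV.

197.3 µV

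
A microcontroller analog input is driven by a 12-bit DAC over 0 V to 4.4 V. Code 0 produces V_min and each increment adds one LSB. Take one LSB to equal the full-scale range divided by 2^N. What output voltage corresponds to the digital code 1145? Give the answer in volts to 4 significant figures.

Full-scale range = 4.4 V. LSB = 4.4 V / 2^12.
Output = V_min + (1145/4096) × range = 0 + 0.279541 × 4.4 V
      = 0 + 1.22998 = 1.22998 V.

1.230 V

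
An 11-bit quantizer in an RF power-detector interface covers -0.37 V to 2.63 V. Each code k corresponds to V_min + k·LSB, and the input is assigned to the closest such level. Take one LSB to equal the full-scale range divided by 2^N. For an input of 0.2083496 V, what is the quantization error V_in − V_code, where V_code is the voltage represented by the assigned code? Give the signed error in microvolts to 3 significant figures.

−264 µV

Range = 2.63 − (-0.37) = 3 V. LSB = 3 V / 2^11 ≈ 1.465 mV.
(V_in − V_min)/LSB = (0.2083496 − (-0.37)) × 2048/3 = 394.8200 → nearest code k = 395.
Reconstructed level: -0.37 + 395 × 3/2048 V = 0.2086132813 V.
V_in − V_code = 0.2083496 − (0.2086132813) = −264 µV.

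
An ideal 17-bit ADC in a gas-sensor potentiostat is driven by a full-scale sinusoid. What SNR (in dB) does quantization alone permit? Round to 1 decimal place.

104.1 dB

For an ideal N-bit converter with full-scale sine input, SNR = 6.02 N + 1.76 dB. SNR = 6.02 × 17 + 1.76 = 102.34 + 1.76 = 104.10 dB.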